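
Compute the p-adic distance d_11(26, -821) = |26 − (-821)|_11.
d_11(26, -821) = 1/121

Step 1 — x − y = 26 − (-821) = 847. Step 2 — v_11(847) = 2 (factor: 847 = (11^2 · 7); the sign does not affect v_p). Step 3 — |x − y|_11 = 11^{-2} = 1/121.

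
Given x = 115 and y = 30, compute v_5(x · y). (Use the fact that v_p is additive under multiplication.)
v_5(3450) = 2

v_p(x) = 1 (factor: 115 = 5^1 · 23); v_p(y) = 1 (factor: 30 = 5^1 · 6). Additivity: v_p(xy) = v_p(x) + v_p(y) = 1 + 1 = 2. (Direct check: xy = 3450 = 5^2 · (138).)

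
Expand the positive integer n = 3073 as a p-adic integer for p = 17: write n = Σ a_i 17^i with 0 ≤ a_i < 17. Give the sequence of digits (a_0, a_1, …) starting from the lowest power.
(a_0, a_1, …) = (13, 10, 10)

Repeated division by 17 gives the digits low-to-high: 3073 = 13 + 10·17^1 + 10·17^2. Digit sequence: (13, 10, 10).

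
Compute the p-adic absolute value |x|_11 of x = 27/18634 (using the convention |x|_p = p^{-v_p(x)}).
|27/18634|_11 = 1331

Step 1 — compute v_11(x) by factoring powers of 11 out of the numerator and denominator: v_11(27/18634) = -3. Step 2 — apply |x|_p = p^{-v_p(x)} = 11^{3} = 1331.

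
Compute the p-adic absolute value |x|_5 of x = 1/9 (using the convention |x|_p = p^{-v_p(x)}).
|1/9|_5 = 1

Step 1 — compute v_5(x) by factoring powers of 5 out of the numerator and denominator: v_5(1/9) = 0. Step 2 — apply |x|_p = p^{-v_p(x)} = 5^{0} = 1.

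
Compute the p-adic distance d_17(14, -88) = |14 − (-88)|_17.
d_17(14, -88) = 1/17

Step 1 — x − y = 14 − (-88) = 102. Step 2 — v_17(102) = 1 (factor: 102 = (17^1 · 6); the sign does not affect v_p). Step 3 — |x − y|_17 = 17^{-1} = 1/17.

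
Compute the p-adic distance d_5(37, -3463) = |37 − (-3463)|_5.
d_5(37, -3463) = 1/125

Step 1 — x − y = 37 − (-3463) = 3500. Step 2 — v_5(3500) = 3 (factor: 3500 = (5^3 · 28); the sign does not affect v_p). Step 3 — |x − y|_5 = 5^{-3} = 1/125.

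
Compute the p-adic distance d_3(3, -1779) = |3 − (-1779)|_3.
d_3(3, -1779) = 1/81

Step 1 — x − y = 3 − (-1779) = 1782. Step 2 — v_3(1782) = 4 (factor: 1782 = (3^4 · 22); the sign does not affect v_p). Step 3 — |x − y|_3 = 3^{-4} = 1/81.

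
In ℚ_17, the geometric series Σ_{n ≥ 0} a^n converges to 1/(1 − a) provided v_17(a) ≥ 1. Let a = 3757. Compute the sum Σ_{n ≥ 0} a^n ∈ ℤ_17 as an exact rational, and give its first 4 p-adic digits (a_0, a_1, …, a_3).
Σ a^n = 1/(1 − a) = -1/3756;  first 4 digits = (1, 0, 13, 0)

v_17(a) = 2 ≥ 1, so the series converges in ℤ_17 to 1/(1 − a) = 1/(1 − 3757) = -1/3756. Expand this rational in ℤ_17: compute digits iteratively via d_i = x_i mod 17, x_{i+1} = (x_i − d_i)/17. The first 4 digits are (1, 0, 13, 0).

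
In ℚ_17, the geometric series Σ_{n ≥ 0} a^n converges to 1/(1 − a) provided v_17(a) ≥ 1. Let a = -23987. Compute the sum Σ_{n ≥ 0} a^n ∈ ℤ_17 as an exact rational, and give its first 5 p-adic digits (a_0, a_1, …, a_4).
Σ a^n = 1/(1 − a) = 1/23988;  first 5 digits = (1, 0, 2, 12, 3)

v_17(a) = 2 ≥ 1, so the series converges in ℤ_17 to 1/(1 − a) = 1/(1 − (-23987)) = 1/23988. Expand this rational in ℤ_17: compute digits iteratively via d_i = x_i mod 17, x_{i+1} = (x_i − d_i)/17. The first 5 digits are (1, 0, 2, 12, 3).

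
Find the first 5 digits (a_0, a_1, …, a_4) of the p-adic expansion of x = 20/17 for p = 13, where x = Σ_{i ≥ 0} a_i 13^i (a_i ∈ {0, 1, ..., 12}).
(a_0, …, a_4) = (5, 2, 9, 10, 3)

v_13(20/17) = 0 (numerator and denominator both coprime to 13), so x ∈ ℤ_13^×. Compute digits iteratively via a_i = x_i mod 13, x_{i+1} = (x_i − a_i)/13, with x_0 = x:
  x_0 = 20/17;  a_0 = 5;  x_1 = (x_0 − 5)/13 = -5/17
  x_1 = -5/17;  a_1 = 2;  x_2 = (x_1 − 2)/13 = -3/17
  x_2 = -3/17;  a_2 = 9;  x_3 = (x_2 − 9)/13 = -12/17
  x_3 = -12/17;  a_3 = 10;  x_4 = (x_3 − 10)/13 = -14/17
  x_4 = -14/17;  a_4 = 3;  x_5 = (x_4 − 3)/13 = -5/17
Digits: (5, 2, 9, 10, 3).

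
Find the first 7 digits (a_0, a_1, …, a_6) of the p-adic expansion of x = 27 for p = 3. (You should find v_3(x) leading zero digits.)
(a_0, …, a_6) = (0, 0, 0, 1, 0, 0, 0)

v_3(27) = 3, so a_0 = ... = a_2 = 0. Factor out: x = 3^3 · u with u = 1 a unit in ℤ_3. Expand u iteratively via a_{v+i} = u_i mod 3, u_{i+1} = (u_i − a_{v+i})/3:
  u_0 = 1;  a_3 = 1;  u_1 = (u_0 − 1)/3 = 0
  u_1 = 0;  a_4 = 0;  u_2 = (u_1 − 0)/3 = 0
  u_2 = 0;  a_5 = 0;  u_3 = (u_2 − 0)/3 = 0
  u_3 = 0;  a_6 = 0;  u_4 = (u_3 − 0)/3 = 0
Digits: (0, 0, 0, 1, 0, 0, 0).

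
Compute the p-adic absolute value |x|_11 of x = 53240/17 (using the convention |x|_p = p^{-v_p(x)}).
|53240/17|_11 = 1/1331

Step 1 — compute v_11(x) by factoring powers of 11 out of the numerator and denominator: v_11(53240/17) = 3. Step 2 — apply |x|_p = p^{-v_p(x)} = 11^{-3} = 1/1331.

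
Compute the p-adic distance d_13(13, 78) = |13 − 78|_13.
d_13(13, 78) = 1/13

Step 1 — x − y = 13 − 78 = -65. Step 2 — v_13(-65) = 1 (factor: -65 = −(13^1 · 5); the sign does not affect v_p). Step 3 — |x − y|_13 = 13^{-1} = 1/13.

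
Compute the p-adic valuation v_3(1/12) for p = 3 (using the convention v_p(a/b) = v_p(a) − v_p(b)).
v_3(1/12) = -1

Factor powers of 3 from the numerator and denominator of the reduced fraction: 1 = 3^0 · 1 and 12 = 3^1 · 4. Apply v_p(a/b) = v_p(a) − v_p(b): v_3(1/12) = 0 − 1 = -1.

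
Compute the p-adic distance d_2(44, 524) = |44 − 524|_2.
d_2(44, 524) = 1/32

Step 1 — x − y = 44 − 524 = -480. Step 2 — v_2(-480) = 5 (factor: -480 = −(2^5 · 15); the sign does not affect v_p). Step 3 — |x − y|_2 = 2^{-5} = 1/32.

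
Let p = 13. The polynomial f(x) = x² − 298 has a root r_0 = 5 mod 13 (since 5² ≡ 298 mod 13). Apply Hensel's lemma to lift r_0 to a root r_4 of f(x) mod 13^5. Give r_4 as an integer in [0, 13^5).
r_4 = 2280 (mod 371293)

Hensel's recurrence: r_{i+1} = r_i − f(r_i)·(f′(r_i))^{-1} mod 13^{i+2}, with f′(x) = 2x. Iterate:
  r_0 = 5 (mod 13)
  r_1 = 83 (mod 169)
  r_2 = 83 (mod 2197)
  r_3 = 2280 (mod 28561)
  r_4 = 2280 (mod 371293)
Final: r_4 = 2280, and one checks f(r_4) ≡ 0 mod 13^5.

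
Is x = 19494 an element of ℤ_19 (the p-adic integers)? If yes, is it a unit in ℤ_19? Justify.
x ∈ ℤ_19 but not a unit; v_19(x) = 2 > 0

ℤ_19 = {x ∈ ℚ_19 : v_19(x) ≥ 0} and ℤ_19^× = {x ∈ ℤ_19 : v_19(x) = 0}. Here v_19(19494) = v_19(num) − v_19(den) = 2; compare against these criteria.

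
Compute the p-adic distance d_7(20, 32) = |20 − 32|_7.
d_7(20, 32) = 1

Step 1 — x − y = 20 − 32 = -12. Step 2 — v_7(-12) = 0 (factor: -12 = −(7^0 · 12); the sign does not affect v_p). Step 3 — |x − y|_7 = 7^{0} = 1.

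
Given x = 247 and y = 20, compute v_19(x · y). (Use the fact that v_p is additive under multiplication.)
v_19(4940) = 1

v_p(x) = 1 (factor: 247 = 19^1 · 13); v_p(y) = 0 (factor: 20 = 19^0 · 20). Additivity: v_p(xy) = v_p(x) + v_p(y) = 1 + 0 = 1. (Direct check: xy = 4940 = 19^1 · (260).)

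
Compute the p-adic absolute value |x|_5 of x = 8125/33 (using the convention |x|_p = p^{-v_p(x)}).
|8125/33|_5 = 1/625

Step 1 — compute v_5(x) by factoring powers of 5 out of the numerator and denominator: v_5(8125/33) = 4. Step 2 — apply |x|_p = p^{-v_p(x)} = 5^{-4} = 1/625.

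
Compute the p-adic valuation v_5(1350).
v_5(1350) = 2

v_5(n) is the largest exponent k such that 5^k divides n. Factor out: 1350 = 5^2 · 54. (Sign doesn't affect v_p.) So v_5(1350) = 2.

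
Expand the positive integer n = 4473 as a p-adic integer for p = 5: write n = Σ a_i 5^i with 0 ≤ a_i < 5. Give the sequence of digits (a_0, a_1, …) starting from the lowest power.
(a_0, a_1, …) = (3, 4, 3, 0, 2, 1)

Repeated division by 5 gives the digits low-to-high: 4473 = 3 + 4·5^1 + 3·5^2 + 2·5^4 + 1·5^5. Digit sequence: (3, 4, 3, 0, 2, 1).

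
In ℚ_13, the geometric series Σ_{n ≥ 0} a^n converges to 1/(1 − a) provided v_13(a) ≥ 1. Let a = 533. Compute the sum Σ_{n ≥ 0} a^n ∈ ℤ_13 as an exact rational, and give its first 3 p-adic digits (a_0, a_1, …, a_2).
Σ a^n = 1/(1 − a) = -1/532;  first 3 digits = (1, 2, 7)

v_13(a) = 1 ≥ 1, so the series converges in ℤ_13 to 1/(1 − a) = 1/(1 − 533) = -1/532. Expand this rational in ℤ_13: compute digits iteratively via d_i = x_i mod 13, x_{i+1} = (x_i − d_i)/13. The first 3 digits are (1, 2, 7).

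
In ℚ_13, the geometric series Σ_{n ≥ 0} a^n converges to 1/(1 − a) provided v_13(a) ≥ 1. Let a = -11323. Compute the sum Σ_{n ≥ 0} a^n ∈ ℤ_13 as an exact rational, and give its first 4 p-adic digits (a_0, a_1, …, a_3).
Σ a^n = 1/(1 − a) = 1/11324;  first 4 digits = (1, 0, 11, 7)

v_13(a) = 2 ≥ 1, so the series converges in ℤ_13 to 1/(1 − a) = 1/(1 − (-11323)) = 1/11324. Expand this rational in ℤ_13: compute digits iteratively via d_i = x_i mod 13, x_{i+1} = (x_i − d_i)/13. The first 4 digits are (1, 0, 11, 7).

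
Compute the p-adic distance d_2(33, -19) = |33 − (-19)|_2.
d_2(33, -19) = 1/4

Step 1 — x − y = 33 − (-19) = 52. Step 2 — v_2(52) = 2 (factor: 52 = (2^2 · 13); the sign does not affect v_p). Step 3 — |x − y|_2 = 2^{-2} = 1/4.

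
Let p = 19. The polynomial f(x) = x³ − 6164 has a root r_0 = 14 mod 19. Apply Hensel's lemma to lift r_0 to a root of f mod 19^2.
r_1 = 204 (mod 361)

Hensel: r_{i+1} = r_i − f(r_i)/f′(r_i) mod 19^{i+2}, where f′(x) = 3x². Iterate:
  r_0 = 14 (mod 19)
  r_1 = 204 (mod 361)
Final: r = 204 with f(r) ≡ 0 mod 19^2.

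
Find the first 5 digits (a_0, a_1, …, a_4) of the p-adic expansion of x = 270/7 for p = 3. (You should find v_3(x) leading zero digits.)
(a_0, …, a_4) = (0, 0, 0, 1, 1)

v_3(270/7) = 3, so a_0 = ... = a_2 = 0. Factor out: x = 3^3 · u with u = 10/7 a unit in ℤ_3. Expand u iteratively via a_{v+i} = u_i mod 3, u_{i+1} = (u_i − a_{v+i})/3:
  u_0 = 10/7;  a_3 = 1;  u_1 = (u_0 − 1)/3 = 1/7
  u_1 = 1/7;  a_4 = 1;  u_2 = (u_1 − 1)/3 = -2/7
Digits: (0, 0, 0, 1, 1).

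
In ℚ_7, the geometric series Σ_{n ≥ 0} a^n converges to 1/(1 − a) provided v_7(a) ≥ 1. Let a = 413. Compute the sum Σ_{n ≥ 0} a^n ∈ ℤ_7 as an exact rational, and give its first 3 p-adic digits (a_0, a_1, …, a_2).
Σ a^n = 1/(1 − a) = -1/412;  first 3 digits = (1, 3, 3)

v_7(a) = 1 ≥ 1, so the series converges in ℤ_7 to 1/(1 − a) = 1/(1 − 413) = -1/412. Expand this rational in ℤ_7: compute digits iteratively via d_i = x_i mod 7, x_{i+1} = (x_i − d_i)/7. The first 3 digits are (1, 3, 3).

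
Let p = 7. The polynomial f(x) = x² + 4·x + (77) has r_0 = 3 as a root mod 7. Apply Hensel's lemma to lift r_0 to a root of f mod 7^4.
r_3 = 1914 (mod 2401)

Hensel: r_{i+1} = r_i − f(r_i)·(f′(r_i))^{-1} mod 7^{i+2}, f′(x) = 2x + 4. Iterate:
  r_0 = 3 (mod 7)
  r_1 = 3 (mod 49)
  r_2 = 199 (mod 343)
  r_3 = 1914 (mod 2401)
Final: r = 1914 satisfies f(r) ≡ 0 mod 7^4.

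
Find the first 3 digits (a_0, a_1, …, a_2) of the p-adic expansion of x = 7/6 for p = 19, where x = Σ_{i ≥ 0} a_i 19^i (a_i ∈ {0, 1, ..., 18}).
(a_0, …, a_2) = (17, 15, 15)

v_19(7/6) = 0 (numerator and denominator both coprime to 19), so x ∈ ℤ_19^×. Compute digits iteratively via a_i = x_i mod 19, x_{i+1} = (x_i − a_i)/19, with x_0 = x:
  x_0 = 7/6;  a_0 = 17;  x_1 = (x_0 − 17)/19 = -5/6
  x_1 = -5/6;  a_1 = 15;  x_2 = (x_1 − 15)/19 = -5/6
  x_2 = -5/6;  a_2 = 15;  x_3 = (x_2 − 15)/19 = -5/6
Digits: (17, 15, 15).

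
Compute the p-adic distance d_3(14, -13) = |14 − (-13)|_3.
d_3(14, -13) = 1/27

Step 1 — x − y = 14 − (-13) = 27. Step 2 — v_3(27) = 3 (factor: 27 = (3^3 · 1); the sign does not affect v_p). Step 3 — |x − y|_3 = 3^{-3} = 1/27.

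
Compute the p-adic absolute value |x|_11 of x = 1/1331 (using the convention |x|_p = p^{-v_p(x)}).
|1/1331|_11 = 1331

Step 1 — compute v_11(x) by factoring powers of 11 out of the numerator and denominator: v_11(1/1331) = -3. Step 2 — apply |x|_p = p^{-v_p(x)} = 11^{3} = 1331.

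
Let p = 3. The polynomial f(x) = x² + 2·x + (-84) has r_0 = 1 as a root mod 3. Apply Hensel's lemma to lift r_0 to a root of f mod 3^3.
r_2 = 1 (mod 27)

Hensel: r_{i+1} = r_i − f(r_i)·(f′(r_i))^{-1} mod 3^{i+2}, f′(x) = 2x + 2. Iterate:
  r_0 = 1 (mod 3)
  r_1 = 1 (mod 9)
  r_2 = 1 (mod 27)
Final: r = 1 satisfies f(r) ≡ 0 mod 3^3.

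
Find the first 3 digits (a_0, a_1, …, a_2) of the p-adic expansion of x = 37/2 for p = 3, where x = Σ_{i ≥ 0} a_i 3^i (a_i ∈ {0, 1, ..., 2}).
(a_0, …, a_2) = (2, 1, 0)

v_3(37/2) = 0 (numerator and denominator both coprime to 3), so x ∈ ℤ_3^×. Compute digits iteratively via a_i = x_i mod 3, x_{i+1} = (x_i − a_i)/3, with x_0 = x:
  x_0 = 37/2;  a_0 = 2;  x_1 = (x_0 − 2)/3 = 11/2
  x_1 = 11/2;  a_1 = 1;  x_2 = (x_1 − 1)/3 = 3/2
  x_2 = 3/2;  a_2 = 0;  x_3 = (x_2 − 0)/3 = 1/2
Digits: (2, 1, 0).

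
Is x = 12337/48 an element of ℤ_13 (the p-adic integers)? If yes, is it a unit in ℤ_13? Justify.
x ∈ ℤ_13 but not a unit; v_13(x) = 2 > 0

ℤ_13 = {x ∈ ℚ_13 : v_13(x) ≥ 0} and ℤ_13^× = {x ∈ ℤ_13 : v_13(x) = 0}. Here v_13(12337/48) = v_13(num) − v_13(den) = 2; compare against these criteria.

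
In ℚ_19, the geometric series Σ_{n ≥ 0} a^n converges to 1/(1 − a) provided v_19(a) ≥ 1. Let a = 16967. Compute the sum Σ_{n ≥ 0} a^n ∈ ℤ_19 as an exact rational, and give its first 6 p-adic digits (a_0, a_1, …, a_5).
Σ a^n = 1/(1 − a) = -1/16966;  first 6 digits = (1, 0, 9, 2, 5, 2)

v_19(a) = 2 ≥ 1, so the series converges in ℤ_19 to 1/(1 − a) = 1/(1 − 16967) = -1/16966. Expand this rational in ℤ_19: compute digits iteratively via d_i = x_i mod 19, x_{i+1} = (x_i − d_i)/19. The first 6 digits are (1, 0, 9, 2, 5, 2).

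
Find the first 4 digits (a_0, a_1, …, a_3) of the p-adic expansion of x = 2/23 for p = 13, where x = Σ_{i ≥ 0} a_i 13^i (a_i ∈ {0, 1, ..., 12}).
(a_0, …, a_3) = (8, 9, 10, 2)

v_13(2/23) = 0 (numerator and denominator both coprime to 13), so x ∈ ℤ_13^×. Compute digits iteratively via a_i = x_i mod 13, x_{i+1} = (x_i − a_i)/13, with x_0 = x:
  x_0 = 2/23;  a_0 = 8;  x_1 = (x_0 − 8)/13 = -14/23
  x_1 = -14/23;  a_1 = 9;  x_2 = (x_1 − 9)/13 = -17/23
  x_2 = -17/23;  a_2 = 10;  x_3 = (x_2 − 10)/13 = -19/23
  x_3 = -19/23;  a_3 = 2;  x_4 = (x_3 − 2)/13 = -5/23
Digits: (8, 9, 10, 2).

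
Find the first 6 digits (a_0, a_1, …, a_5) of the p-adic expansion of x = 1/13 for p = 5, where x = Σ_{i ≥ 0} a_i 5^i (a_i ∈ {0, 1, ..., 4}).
(a_0, …, a_5) = (2, 0, 3, 4, 1, 0)

v_5(1/13) = 0 (numerator and denominator both coprime to 5), so x ∈ ℤ_5^×. Compute digits iteratively via a_i = x_i mod 5, x_{i+1} = (x_i − a_i)/5, with x_0 = x:
  x_0 = 1/13;  a_0 = 2;  x_1 = (x_0 − 2)/5 = -5/13
  x_1 = -5/13;  a_1 = 0;  x_2 = (x_1 − 0)/5 = -1/13
  x_2 = -1/13;  a_2 = 3;  x_3 = (x_2 − 3)/5 = -8/13
  x_3 = -8/13;  a_3 = 4;  x_4 = (x_3 − 4)/5 = -12/13
  x_4 = -12/13;  a_4 = 1;  x_5 = (x_4 − 1)/5 = -5/13
  x_5 = -5/13;  a_5 = 0;  x_6 = (x_5 − 0)/5 = -1/13
Digits: (2, 0, 3, 4, 1, 0).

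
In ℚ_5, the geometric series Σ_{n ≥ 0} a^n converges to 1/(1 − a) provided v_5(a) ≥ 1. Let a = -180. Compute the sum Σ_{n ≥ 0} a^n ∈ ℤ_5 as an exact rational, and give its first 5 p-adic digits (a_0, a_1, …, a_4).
Σ a^n = 1/(1 − a) = 1/181;  first 5 digits = (1, 4, 3, 1, 1)

v_5(a) = 1 ≥ 1, so the series converges in ℤ_5 to 1/(1 − a) = 1/(1 − (-180)) = 1/181. Expand this rational in ℤ_5: compute digits iteratively via d_i = x_i mod 5, x_{i+1} = (x_i − d_i)/5. The first 5 digits are (1, 4, 3, 1, 1).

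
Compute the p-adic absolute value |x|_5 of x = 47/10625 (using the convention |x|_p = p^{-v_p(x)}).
|47/10625|_5 = 625

Step 1 — compute v_5(x) by factoring powers of 5 out of the numerator and denominator: v_5(47/10625) = -4. Step 2 — apply |x|_p = p^{-v_p(x)} = 5^{4} = 625.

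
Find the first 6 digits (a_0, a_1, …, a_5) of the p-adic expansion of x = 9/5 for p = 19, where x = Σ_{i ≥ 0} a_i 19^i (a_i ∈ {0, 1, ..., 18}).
(a_0, …, a_5) = (17, 3, 15, 3, 15, 3)

v_19(9/5) = 0 (numerator and denominator both coprime to 19), so x ∈ ℤ_19^×. Compute digits iteratively via a_i = x_i mod 19, x_{i+1} = (x_i − a_i)/19, with x_0 = x:
  x_0 = 9/5;  a_0 = 17;  x_1 = (x_0 − 17)/19 = -4/5
  x_1 = -4/5;  a_1 = 3;  x_2 = (x_1 − 3)/19 = -1/5
  x_2 = -1/5;  a_2 = 15;  x_3 = (x_2 − 15)/19 = -4/5
  x_3 = -4/5;  a_3 = 3;  x_4 = (x_3 − 3)/19 = -1/5
  x_4 = -1/5;  a_4 = 15;  x_5 = (x_4 − 15)/19 = -4/5
  x_5 = -4/5;  a_5 = 3;  x_6 = (x_5 − 3)/19 = -1/5
Digits: (17, 3, 15, 3, 15, 3).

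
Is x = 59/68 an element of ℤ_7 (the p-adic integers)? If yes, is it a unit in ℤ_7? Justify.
x ∈ ℤ_7^× (unit); v_7(x) = 0

ℤ_7 = {x ∈ ℚ_7 : v_7(x) ≥ 0} and ℤ_7^× = {x ∈ ℤ_7 : v_7(x) = 0}. Here v_7(59/68) = v_7(num) − v_7(den) = 0; compare against these criteria.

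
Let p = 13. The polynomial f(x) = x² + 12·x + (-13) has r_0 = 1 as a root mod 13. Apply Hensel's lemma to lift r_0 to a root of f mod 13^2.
r_1 = 1 (mod 169)

Hensel: r_{i+1} = r_i − f(r_i)·(f′(r_i))^{-1} mod 13^{i+2}, f′(x) = 2x + 12. Iterate:
  r_0 = 1 (mod 13)
  r_1 = 1 (mod 169)
Final: r = 1 satisfies f(r) ≡ 0 mod 13^2.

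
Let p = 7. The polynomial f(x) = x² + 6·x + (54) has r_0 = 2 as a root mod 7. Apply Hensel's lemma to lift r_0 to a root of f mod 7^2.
r_1 = 44 (mod 49)

Hensel: r_{i+1} = r_i − f(r_i)·(f′(r_i))^{-1} mod 7^{i+2}, f′(x) = 2x + 6. Iterate:
  r_0 = 2 (mod 7)
  r_1 = 44 (mod 49)
Final: r = 44 satisfies f(r) ≡ 0 mod 7^2.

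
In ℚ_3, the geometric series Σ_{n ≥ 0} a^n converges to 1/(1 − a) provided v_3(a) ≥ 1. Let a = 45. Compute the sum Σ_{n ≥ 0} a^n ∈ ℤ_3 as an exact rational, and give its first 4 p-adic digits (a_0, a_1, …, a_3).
Σ a^n = 1/(1 − a) = -1/44;  first 4 digits = (1, 0, 2, 1)

v_3(a) = 2 ≥ 1, so the series converges in ℤ_3 to 1/(1 − a) = 1/(1 − 45) = -1/44. Expand this rational in ℤ_3: compute digits iteratively via d_i = x_i mod 3, x_{i+1} = (x_i − d_i)/3. The first 4 digits are (1, 0, 2, 1).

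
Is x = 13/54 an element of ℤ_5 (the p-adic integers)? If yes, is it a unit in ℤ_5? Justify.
x ∈ ℤ_5^× (unit); v_5(x) = 0

ℤ_5 = {x ∈ ℚ_5 : v_5(x) ≥ 0} and ℤ_5^× = {x ∈ ℤ_5 : v_5(x) = 0}. Here v_5(13/54) = v_5(num) − v_5(den) = 0; compare against these criteria.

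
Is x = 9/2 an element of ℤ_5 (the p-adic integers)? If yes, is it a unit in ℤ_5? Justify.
x ∈ ℤ_5^× (unit); v_5(x) = 0

ℤ_5 = {x ∈ ℚ_5 : v_5(x) ≥ 0} and ℤ_5^× = {x ∈ ℤ_5 : v_5(x) = 0}. Here v_5(9/2) = v_5(num) − v_5(den) = 0; compare against these criteria.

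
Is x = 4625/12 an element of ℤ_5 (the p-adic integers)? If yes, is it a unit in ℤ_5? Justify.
x ∈ ℤ_5 but not a unit; v_5(x) = 3 > 0

ℤ_5 = {x ∈ ℚ_5 : v_5(x) ≥ 0} and ℤ_5^× = {x ∈ ℤ_5 : v_5(x) = 0}. Here v_5(4625/12) = v_5(num) − v_5(den) = 3; compare against these criteria.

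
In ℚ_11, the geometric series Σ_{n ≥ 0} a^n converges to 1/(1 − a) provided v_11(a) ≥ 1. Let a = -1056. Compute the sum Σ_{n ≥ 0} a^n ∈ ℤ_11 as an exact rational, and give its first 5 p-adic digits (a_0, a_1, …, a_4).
Σ a^n = 1/(1 − a) = 1/1057;  first 5 digits = (1, 3, 0, 6, 4)

v_11(a) = 1 ≥ 1, so the series converges in ℤ_11 to 1/(1 − a) = 1/(1 − (-1056)) = 1/1057. Expand this rational in ℤ_11: compute digits iteratively via d_i = x_i mod 11, x_{i+1} = (x_i − d_i)/11. The first 5 digits are (1, 3, 0, 6, 4).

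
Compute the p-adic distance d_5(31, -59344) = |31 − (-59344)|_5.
d_5(31, -59344) = 1/3125

Step 1 — x − y = 31 − (-59344) = 59375. Step 2 — v_5(59375) = 5 (factor: 59375 = (5^5 · 19); the sign does not affect v_p). Step 3 — |x − y|_5 = 5^{-5} = 1/3125.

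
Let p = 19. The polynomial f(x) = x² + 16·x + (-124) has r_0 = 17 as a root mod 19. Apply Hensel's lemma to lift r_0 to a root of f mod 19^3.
r_2 = 4824 (mod 6859)

Hensel: r_{i+1} = r_i − f(r_i)·(f′(r_i))^{-1} mod 19^{i+2}, f′(x) = 2x + 16. Iterate:
  r_0 = 17 (mod 19)
  r_1 = 131 (mod 361)
  r_2 = 4824 (mod 6859)
Final: r = 4824 satisfies f(r) ≡ 0 mod 19^3.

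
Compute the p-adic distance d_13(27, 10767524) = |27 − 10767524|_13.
d_13(27, 10767524) = 1/371293

Step 1 — x − y = 27 − 10767524 = -10767497. Step 2 — v_13(-10767497) = 5 (factor: -10767497 = −(13^5 · 29); the sign does not affect v_p). Step 3 — |x − y|_13 = 13^{-5} = 1/371293.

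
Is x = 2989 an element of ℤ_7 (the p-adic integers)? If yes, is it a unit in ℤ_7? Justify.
x ∈ ℤ_7 but not a unit; v_7(x) = 2 > 0

ℤ_7 = {x ∈ ℚ_7 : v_7(x) ≥ 0} and ℤ_7^× = {x ∈ ℤ_7 : v_7(x) = 0}. Here v_7(2989) = v_7(num) − v_7(den) = 2; compare against these criteria.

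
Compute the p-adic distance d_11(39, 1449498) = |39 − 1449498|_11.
d_11(39, 1449498) = 1/161051

Step 1 — x − y = 39 − 1449498 = -1449459. Step 2 — v_11(-1449459) = 5 (factor: -1449459 = −(11^5 · 9); the sign does not affect v_p). Step 3 — |x − y|_11 = 11^{-5} = 1/161051.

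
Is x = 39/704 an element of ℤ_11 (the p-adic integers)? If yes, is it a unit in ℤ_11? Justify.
x ∉ ℤ_11 (v_11(x) = -1 < 0)

ℤ_11 = {x ∈ ℚ_11 : v_11(x) ≥ 0} and ℤ_11^× = {x ∈ ℤ_11 : v_11(x) = 0}. Here v_11(39/704) = v_11(num) − v_11(den) = -1; compare against these criteria.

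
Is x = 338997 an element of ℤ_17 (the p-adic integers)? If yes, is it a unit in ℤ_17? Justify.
x ∈ ℤ_17 but not a unit; v_17(x) = 3 > 0

ℤ_17 = {x ∈ ℚ_17 : v_17(x) ≥ 0} and ℤ_17^× = {x ∈ ℤ_17 : v_17(x) = 0}. Here v_17(338997) = v_17(num) − v_17(den) = 3; compare against these criteria.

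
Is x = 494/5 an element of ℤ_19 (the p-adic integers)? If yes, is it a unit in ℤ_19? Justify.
x ∈ ℤ_19 but not a unit; v_19(x) = 1 > 0

ℤ_19 = {x ∈ ℚ_19 : v_19(x) ≥ 0} and ℤ_19^× = {x ∈ ℤ_19 : v_19(x) = 0}. Here v_19(494/5) = v_19(num) − v_19(den) = 1; compare against these criteria.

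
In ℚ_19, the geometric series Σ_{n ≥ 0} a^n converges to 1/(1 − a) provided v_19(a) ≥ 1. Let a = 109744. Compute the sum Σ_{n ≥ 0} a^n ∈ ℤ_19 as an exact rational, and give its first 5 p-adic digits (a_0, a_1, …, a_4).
Σ a^n = 1/(1 − a) = -1/109743;  first 5 digits = (1, 0, 0, 16, 0)

v_19(a) = 3 ≥ 1, so the series converges in ℤ_19 to 1/(1 − a) = 1/(1 − 109744) = -1/109743. Expand this rational in ℤ_19: compute digits iteratively via d_i = x_i mod 19, x_{i+1} = (x_i − d_i)/19. The first 5 digits are (1, 0, 0, 16, 0).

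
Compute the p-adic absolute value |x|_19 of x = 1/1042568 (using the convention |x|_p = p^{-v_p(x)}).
|1/1042568|_19 = 130321

Step 1 — compute v_19(x) by factoring powers of 19 out of the numerator and denominator: v_19(1/1042568) = -4. Step 2 — apply |x|_p = p^{-v_p(x)} = 19^{4} = 130321.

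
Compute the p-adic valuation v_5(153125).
v_5(153125) = 5

v_5(n) is the largest exponent k such that 5^k divides n. Factor out: 153125 = 5^5 · 49. (Sign doesn't affect v_p.) So v_5(153125) = 5.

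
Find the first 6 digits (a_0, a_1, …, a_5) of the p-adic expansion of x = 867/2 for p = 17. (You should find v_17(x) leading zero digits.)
(a_0, …, a_5) = (0, 0, 10, 8, 8, 8)

v_17(867/2) = 2, so a_0 = ... = a_1 = 0. Factor out: x = 17^2 · u with u = 3/2 a unit in ℤ_17. Expand u iteratively via a_{v+i} = u_i mod 17, u_{i+1} = (u_i − a_{v+i})/17:
  u_0 = 3/2;  a_2 = 10;  u_1 = (u_0 − 10)/17 = -1/2
  u_1 = -1/2;  a_3 = 8;  u_2 = (u_1 − 8)/17 = -1/2
  u_2 = -1/2;  a_4 = 8;  u_3 = (u_2 − 8)/17 = -1/2
  u_3 = -1/2;  a_5 = 8;  u_4 = (u_3 − 8)/17 = -1/2
Digits: (0, 0, 10, 8, 8, 8).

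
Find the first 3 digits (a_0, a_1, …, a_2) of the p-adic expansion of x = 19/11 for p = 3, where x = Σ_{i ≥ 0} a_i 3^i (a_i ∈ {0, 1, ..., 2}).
(a_0, …, a_2) = (2, 1, 1)

v_3(19/11) = 0 (numerator and denominator both coprime to 3), so x ∈ ℤ_3^×. Compute digits iteratively via a_i = x_i mod 3, x_{i+1} = (x_i − a_i)/3, with x_0 = x:
  x_0 = 19/11;  a_0 = 2;  x_1 = (x_0 − 2)/3 = -1/11
  x_1 = -1/11;  a_1 = 1;  x_2 = (x_1 − 1)/3 = -4/11
  x_2 = -4/11;  a_2 = 1;  x_3 = (x_2 − 1)/3 = -5/11
Digits: (2, 1, 1).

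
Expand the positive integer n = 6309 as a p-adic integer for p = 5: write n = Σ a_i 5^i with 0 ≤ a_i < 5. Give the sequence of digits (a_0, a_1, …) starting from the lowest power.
(a_0, a_1, …) = (4, 1, 2, 0, 0, 2)

Repeated division by 5 gives the digits low-to-high: 6309 = 4 + 1·5^1 + 2·5^2 + 2·5^5. Digit sequence: (4, 1, 2, 0, 0, 2).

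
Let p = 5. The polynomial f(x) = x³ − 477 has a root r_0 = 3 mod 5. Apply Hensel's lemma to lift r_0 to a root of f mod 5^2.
r_1 = 3 (mod 25)

Hensel: r_{i+1} = r_i − f(r_i)/f′(r_i) mod 5^{i+2}, where f′(x) = 3x². Iterate:
  r_0 = 3 (mod 5)
  r_1 = 3 (mod 25)
Final: r = 3 with f(r) ≡ 0 mod 5^2.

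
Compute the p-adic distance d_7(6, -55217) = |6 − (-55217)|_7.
d_7(6, -55217) = 1/2401

Step 1 — x − y = 6 − (-55217) = 55223. Step 2 — v_7(55223) = 4 (factor: 55223 = (7^4 · 23); the sign does not affect v_p). Step 3 — |x − y|_7 = 7^{-4} = 1/2401.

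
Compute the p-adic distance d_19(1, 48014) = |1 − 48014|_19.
d_19(1, 48014) = 1/6859

Step 1 — x − y = 1 − 48014 = -48013. Step 2 — v_19(-48013) = 3 (factor: -48013 = −(19^3 · 7); the sign does not affect v_p). Step 3 — |x − y|_19 = 19^{-3} = 1/6859.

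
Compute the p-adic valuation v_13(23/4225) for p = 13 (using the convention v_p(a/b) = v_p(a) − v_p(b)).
v_13(23/4225) = -2

Factor powers of 13 from the numerator and denominator of the reduced fraction: 23 = 13^0 · 23 and 4225 = 13^2 · 25. Apply v_p(a/b) = v_p(a) − v_p(b): v_13(23/4225) = 0 − 2 = -2.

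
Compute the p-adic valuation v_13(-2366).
v_13(-2366) = 2

v_13(n) is the largest exponent k such that 13^k divides n. Factor out: -2366 = -13^2 · 14. (Sign doesn't affect v_p.) So v_13(-2366) = 2.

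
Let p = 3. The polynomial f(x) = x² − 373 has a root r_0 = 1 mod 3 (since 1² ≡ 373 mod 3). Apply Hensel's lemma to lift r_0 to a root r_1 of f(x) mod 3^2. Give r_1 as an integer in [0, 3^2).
r_1 = 7 (mod 9)

Hensel's recurrence: r_{i+1} = r_i − f(r_i)·(f′(r_i))^{-1} mod 3^{i+2}, with f′(x) = 2x. Iterate:
  r_0 = 1 (mod 3)
  r_1 = 7 (mod 9)
Final: r_1 = 7, and one checks f(r_1) ≡ 0 mod 3^2.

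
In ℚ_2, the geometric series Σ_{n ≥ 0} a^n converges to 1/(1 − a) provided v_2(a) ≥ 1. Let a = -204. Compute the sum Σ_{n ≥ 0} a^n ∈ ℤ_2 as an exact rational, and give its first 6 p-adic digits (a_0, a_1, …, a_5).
Σ a^n = 1/(1 − a) = 1/205;  first 6 digits = (1, 0, 1, 0, 0, 0)

v_2(a) = 2 ≥ 1, so the series converges in ℤ_2 to 1/(1 − a) = 1/(1 − (-204)) = 1/205. Expand this rational in ℤ_2: compute digits iteratively via d_i = x_i mod 2, x_{i+1} = (x_i − d_i)/2. The first 6 digits are (1, 0, 1, 0, 0, 0).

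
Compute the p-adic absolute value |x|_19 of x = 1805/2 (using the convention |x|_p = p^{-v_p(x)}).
|1805/2|_19 = 1/361

Step 1 — compute v_19(x) by factoring powers of 19 out of the numerator and denominator: v_19(1805/2) = 2. Step 2 — apply |x|_p = p^{-v_p(x)} = 19^{-2} = 1/361.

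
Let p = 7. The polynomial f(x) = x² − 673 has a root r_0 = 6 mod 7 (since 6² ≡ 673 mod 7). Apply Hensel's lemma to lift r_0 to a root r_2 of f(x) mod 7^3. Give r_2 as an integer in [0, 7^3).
r_2 = 202 (mod 343)

Hensel's recurrence: r_{i+1} = r_i − f(r_i)·(f′(r_i))^{-1} mod 7^{i+2}, with f′(x) = 2x. Iterate:
  r_0 = 6 (mod 7)
  r_1 = 6 (mod 49)
  r_2 = 202 (mod 343)
Final: r_2 = 202, and one checks f(r_2) ≡ 0 mod 7^3.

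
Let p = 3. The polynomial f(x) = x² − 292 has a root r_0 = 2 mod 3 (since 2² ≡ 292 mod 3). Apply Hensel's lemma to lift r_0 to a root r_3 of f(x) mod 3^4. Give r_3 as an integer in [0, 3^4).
r_3 = 74 (mod 81)

Hensel's recurrence: r_{i+1} = r_i − f(r_i)·(f′(r_i))^{-1} mod 3^{i+2}, with f′(x) = 2x. Iterate:
  r_0 = 2 (mod 3)
  r_1 = 2 (mod 9)
  r_2 = 20 (mod 27)
  r_3 = 74 (mod 81)
Final: r_3 = 74, and one checks f(r_3) ≡ 0 mod 3^4.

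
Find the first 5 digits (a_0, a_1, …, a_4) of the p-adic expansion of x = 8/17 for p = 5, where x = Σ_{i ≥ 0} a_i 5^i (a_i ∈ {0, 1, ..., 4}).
(a_0, …, a_4) = (4, 4, 2, 0, 4)

v_5(8/17) = 0 (numerator and denominator both coprime to 5), so x ∈ ℤ_5^×. Compute digits iteratively via a_i = x_i mod 5, x_{i+1} = (x_i − a_i)/5, with x_0 = x:
  x_0 = 8/17;  a_0 = 4;  x_1 = (x_0 − 4)/5 = -12/17
  x_1 = -12/17;  a_1 = 4;  x_2 = (x_1 − 4)/5 = -16/17
  x_2 = -16/17;  a_2 = 2;  x_3 = (x_2 − 2)/5 = -10/17
  x_3 = -10/17;  a_3 = 0;  x_4 = (x_3 − 0)/5 = -2/17
  x_4 = -2/17;  a_4 = 4;  x_5 = (x_4 − 4)/5 = -14/17
Digits: (4, 4, 2, 0, 4).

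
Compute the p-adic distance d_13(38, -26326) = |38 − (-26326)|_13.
d_13(38, -26326) = 1/2197

Step 1 — x − y = 38 − (-26326) = 26364. Step 2 — v_13(26364) = 3 (factor: 26364 = (13^3 · 12); the sign does not affect v_p). Step 3 — |x − y|_13 = 13^{-3} = 1/2197.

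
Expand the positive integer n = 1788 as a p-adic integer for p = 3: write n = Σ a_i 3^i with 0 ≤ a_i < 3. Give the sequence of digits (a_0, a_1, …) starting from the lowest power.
(a_0, a_1, …) = (0, 2, 0, 0, 1, 1, 2)

Repeated division by 3 gives the digits low-to-high: 1788 = 2·3^1 + 1·3^4 + 1·3^5 + 2·3^6. Digit sequence: (0, 2, 0, 0, 1, 1, 2).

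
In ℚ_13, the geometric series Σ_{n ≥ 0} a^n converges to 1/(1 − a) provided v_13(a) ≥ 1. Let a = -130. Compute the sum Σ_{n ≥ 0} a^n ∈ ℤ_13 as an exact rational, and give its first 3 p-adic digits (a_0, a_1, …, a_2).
Σ a^n = 1/(1 − a) = 1/131;  first 3 digits = (1, 3, 8)

v_13(a) = 1 ≥ 1, so the series converges in ℤ_13 to 1/(1 − a) = 1/(1 − (-130)) = 1/131. Expand this rational in ℤ_13: compute digits iteratively via d_i = x_i mod 13, x_{i+1} = (x_i − d_i)/13. The first 3 digits are (1, 3, 8).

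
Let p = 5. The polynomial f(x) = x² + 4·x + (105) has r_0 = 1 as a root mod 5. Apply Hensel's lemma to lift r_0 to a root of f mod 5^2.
r_1 = 16 (mod 25)

Hensel: r_{i+1} = r_i − f(r_i)·(f′(r_i))^{-1} mod 5^{i+2}, f′(x) = 2x + 4. Iterate:
  r_0 = 1 (mod 5)
  r_1 = 16 (mod 25)
Final: r = 16 satisfies f(r) ≡ 0 mod 5^2.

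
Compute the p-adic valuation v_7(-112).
v_7(-112) = 1

v_7(n) is the largest exponent k such that 7^k divides n. Factor out: -112 = -7^1 · 16. (Sign doesn't affect v_p.) So v_7(-112) = 1.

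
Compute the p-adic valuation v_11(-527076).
v_11(-527076) = 4

v_11(n) is the largest exponent k such that 11^k divides n. Factor out: -527076 = -11^4 · 36. (Sign doesn't affect v_p.) So v_11(-527076) = 4.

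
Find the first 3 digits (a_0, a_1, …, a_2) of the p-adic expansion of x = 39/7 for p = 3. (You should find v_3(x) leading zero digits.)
(a_0, …, a_2) = (0, 1, 2)

v_3(39/7) = 1, so a_0 = ... = a_0 = 0. Factor out: x = 3^1 · u with u = 13/7 a unit in ℤ_3. Expand u iteratively via a_{v+i} = u_i mod 3, u_{i+1} = (u_i − a_{v+i})/3:
  u_0 = 13/7;  a_1 = 1;  u_1 = (u_0 − 1)/3 = 2/7
  u_1 = 2/7;  a_2 = 2;  u_2 = (u_1 − 2)/3 = -4/7
Digits: (0, 1, 2).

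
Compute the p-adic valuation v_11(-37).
v_11(-37) = 0

v_11(n) is the largest exponent k such that 11^k divides n. Factor out: -37 = -11^0 · 37. (Sign doesn't affect v_p.) So v_11(-37) = 0.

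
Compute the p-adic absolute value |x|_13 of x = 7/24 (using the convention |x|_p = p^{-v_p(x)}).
|7/24|_13 = 1

Step 1 — compute v_13(x) by factoring powers of 13 out of the numerator and denominator: v_13(7/24) = 0. Step 2 — apply |x|_p = p^{-v_p(x)} = 13^{0} = 1.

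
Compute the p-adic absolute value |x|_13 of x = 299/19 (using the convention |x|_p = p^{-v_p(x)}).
|299/19|_13 = 1/13

Step 1 — compute v_13(x) by factoring powers of 13 out of the numerator and denominator: v_13(299/19) = 1. Step 2 — apply |x|_p = p^{-v_p(x)} = 13^{-1} = 1/13.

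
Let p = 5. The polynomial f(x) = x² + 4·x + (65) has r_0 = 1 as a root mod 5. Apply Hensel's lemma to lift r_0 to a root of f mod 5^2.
r_1 = 6 (mod 25)

Hensel: r_{i+1} = r_i − f(r_i)·(f′(r_i))^{-1} mod 5^{i+2}, f′(x) = 2x + 4. Iterate:
  r_0 = 1 (mod 5)
  r_1 = 6 (mod 25)
Final: r = 6 satisfies f(r) ≡ 0 mod 5^2.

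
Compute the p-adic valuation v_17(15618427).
v_17(15618427) = 5

v_17(n) is the largest exponent k such that 17^k divides n. Factor out: 15618427 = 17^5 · 11. (Sign doesn't affect v_p.) So v_17(15618427) = 5.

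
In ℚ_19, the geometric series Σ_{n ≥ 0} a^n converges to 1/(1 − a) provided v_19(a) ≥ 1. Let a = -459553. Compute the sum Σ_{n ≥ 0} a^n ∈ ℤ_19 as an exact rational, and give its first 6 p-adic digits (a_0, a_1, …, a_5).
Σ a^n = 1/(1 − a) = 1/459554;  first 6 digits = (1, 0, 0, 9, 15, 18)

v_19(a) = 3 ≥ 1, so the series converges in ℤ_19 to 1/(1 − a) = 1/(1 − (-459553)) = 1/459554. Expand this rational in ℤ_19: compute digits iteratively via d_i = x_i mod 19, x_{i+1} = (x_i − d_i)/19. The first 6 digits are (1, 0, 0, 9, 15, 18).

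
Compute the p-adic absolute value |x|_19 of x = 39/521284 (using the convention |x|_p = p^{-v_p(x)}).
|39/521284|_19 = 130321

Step 1 — compute v_19(x) by factoring powers of 19 out of the numerator and denominator: v_19(39/521284) = -4. Step 2 — apply |x|_p = p^{-v_p(x)} = 19^{4} = 130321.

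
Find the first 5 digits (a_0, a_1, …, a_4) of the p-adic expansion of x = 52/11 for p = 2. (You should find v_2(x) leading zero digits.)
(a_0, …, a_4) = (0, 0, 1, 1, 1)

v_2(52/11) = 2, so a_0 = ... = a_1 = 0. Factor out: x = 2^2 · u with u = 13/11 a unit in ℤ_2. Expand u iteratively via a_{v+i} = u_i mod 2, u_{i+1} = (u_i − a_{v+i})/2:
  u_0 = 13/11;  a_2 = 1;  u_1 = (u_0 − 1)/2 = 1/11
  u_1 = 1/11;  a_3 = 1;  u_2 = (u_1 − 1)/2 = -5/11
  u_2 = -5/11;  a_4 = 1;  u_3 = (u_2 − 1)/2 = -8/11
Digits: (0, 0, 1, 1, 1).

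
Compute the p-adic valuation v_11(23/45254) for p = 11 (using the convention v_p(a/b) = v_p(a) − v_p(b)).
v_11(23/45254) = -3

Factor powers of 11 from the numerator and denominator of the reduced fraction: 23 = 11^0 · 23 and 45254 = 11^3 · 34. Apply v_p(a/b) = v_p(a) − v_p(b): v_11(23/45254) = 0 − 3 = -3.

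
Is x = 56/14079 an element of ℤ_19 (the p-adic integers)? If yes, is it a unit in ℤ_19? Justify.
x ∉ ℤ_19 (v_19(x) = -2 < 0)

ℤ_19 = {x ∈ ℚ_19 : v_19(x) ≥ 0} and ℤ_19^× = {x ∈ ℤ_19 : v_19(x) = 0}. Here v_19(56/14079) = v_19(num) − v_19(den) = -2; compare against these criteria.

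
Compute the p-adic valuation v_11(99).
v_11(99) = 1

v_11(n) is the largest exponent k such that 11^k divides n. Factor out: 99 = 11^1 · 9. (Sign doesn't affect v_p.) So v_11(99) = 1.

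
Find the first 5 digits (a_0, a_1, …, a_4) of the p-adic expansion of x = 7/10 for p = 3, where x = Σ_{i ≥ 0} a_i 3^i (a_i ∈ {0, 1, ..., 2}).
(a_0, …, a_4) = (1, 2, 2, 0, 0)

v_3(7/10) = 0 (numerator and denominator both coprime to 3), so x ∈ ℤ_3^×. Compute digits iteratively via a_i = x_i mod 3, x_{i+1} = (x_i − a_i)/3, with x_0 = x:
  x_0 = 7/10;  a_0 = 1;  x_1 = (x_0 − 1)/3 = -1/10
  x_1 = -1/10;  a_1 = 2;  x_2 = (x_1 − 2)/3 = -7/10
  x_2 = -7/10;  a_2 = 2;  x_3 = (x_2 − 2)/3 = -9/10
  x_3 = -9/10;  a_3 = 0;  x_4 = (x_3 − 0)/3 = -3/10
  x_4 = -3/10;  a_4 = 0;  x_5 = (x_4 − 0)/3 = -1/10
Digits: (1, 2, 2, 0, 0).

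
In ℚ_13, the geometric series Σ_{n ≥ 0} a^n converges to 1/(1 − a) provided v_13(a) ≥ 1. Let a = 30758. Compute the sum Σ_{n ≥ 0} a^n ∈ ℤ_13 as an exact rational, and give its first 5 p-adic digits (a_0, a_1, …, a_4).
Σ a^n = 1/(1 − a) = -1/30757;  first 5 digits = (1, 0, 0, 1, 1)

v_13(a) = 3 ≥ 1, so the series converges in ℤ_13 to 1/(1 − a) = 1/(1 − 30758) = -1/30757. Expand this rational in ℤ_13: compute digits iteratively via d_i = x_i mod 13, x_{i+1} = (x_i − d_i)/13. The first 5 digits are (1, 0, 0, 1, 1).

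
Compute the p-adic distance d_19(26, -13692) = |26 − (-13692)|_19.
d_19(26, -13692) = 1/6859

Step 1 — x − y = 26 − (-13692) = 13718. Step 2 — v_19(13718) = 3 (factor: 13718 = (19^3 · 2); the sign does not affect v_p). Step 3 — |x − y|_19 = 19^{-3} = 1/6859.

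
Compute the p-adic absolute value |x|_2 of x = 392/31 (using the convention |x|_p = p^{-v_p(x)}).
|392/31|_2 = 1/8

Step 1 — compute v_2(x) by factoring powers of 2 out of the numerator and denominator: v_2(392/31) = 3. Step 2 — apply |x|_p = p^{-v_p(x)} = 2^{-3} = 1/8.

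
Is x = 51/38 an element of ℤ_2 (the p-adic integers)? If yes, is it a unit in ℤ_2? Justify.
x ∉ ℤ_2 (v_2(x) = -1 < 0)

ℤ_2 = {x ∈ ℚ_2 : v_2(x) ≥ 0} and ℤ_2^× = {x ∈ ℤ_2 : v_2(x) = 0}. Here v_2(51/38) = v_2(num) − v_2(den) = -1; compare against these criteria.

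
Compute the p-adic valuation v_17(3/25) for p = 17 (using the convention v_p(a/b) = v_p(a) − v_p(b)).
v_17(3/25) = 0

Factor powers of 17 from the numerator and denominator of the reduced fraction: 3 = 17^0 · 3 and 25 = 17^0 · 25. Apply v_p(a/b) = v_p(a) − v_p(b): v_17(3/25) = 0 − 0 = 0.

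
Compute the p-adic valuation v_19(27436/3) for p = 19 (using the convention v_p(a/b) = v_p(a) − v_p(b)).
v_19(27436/3) = 3

Factor powers of 19 from the numerator and denominator of the reduced fraction: 27436 = 19^3 · 4 and 3 = 19^0 · 3. Apply v_p(a/b) = v_p(a) − v_p(b): v_19(27436/3) = 3 − 0 = 3.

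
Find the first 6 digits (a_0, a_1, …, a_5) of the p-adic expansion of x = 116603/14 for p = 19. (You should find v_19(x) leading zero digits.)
(a_0, …, a_5) = (0, 0, 0, 8, 1, 4)

v_19(116603/14) = 3, so a_0 = ... = a_2 = 0. Factor out: x = 19^3 · u with u = 17/14 a unit in ℤ_19. Expand u iteratively via a_{v+i} = u_i mod 19, u_{i+1} = (u_i − a_{v+i})/19:
  u_0 = 17/14;  a_3 = 8;  u_1 = (u_0 − 8)/19 = -5/14
  u_1 = -5/14;  a_4 = 1;  u_2 = (u_1 − 1)/19 = -1/14
  u_2 = -1/14;  a_5 = 4;  u_3 = (u_2 − 4)/19 = -3/14
Digits: (0, 0, 0, 8, 1, 4).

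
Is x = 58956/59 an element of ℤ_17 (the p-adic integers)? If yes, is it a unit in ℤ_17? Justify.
x ∈ ℤ_17 but not a unit; v_17(x) = 3 > 0

ℤ_17 = {x ∈ ℚ_17 : v_17(x) ≥ 0} and ℤ_17^× = {x ∈ ℤ_17 : v_17(x) = 0}. Here v_17(58956/59) = v_17(num) − v_17(den) = 3; compare against these criteria.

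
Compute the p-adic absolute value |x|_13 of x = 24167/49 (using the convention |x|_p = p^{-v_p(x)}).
|24167/49|_13 = 1/2197

Step 1 — compute v_13(x) by factoring powers of 13 out of the numerator and denominator: v_13(24167/49) = 3. Step 2 — apply |x|_p = p^{-v_p(x)} = 13^{-3} = 1/2197.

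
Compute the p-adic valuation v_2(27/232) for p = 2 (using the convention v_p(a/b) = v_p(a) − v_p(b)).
v_2(27/232) = -3

Factor powers of 2 from the numerator and denominator of the reduced fraction: 27 = 2^0 · 27 and 232 = 2^3 · 29. Apply v_p(a/b) = v_p(a) − v_p(b): v_2(27/232) = 0 − 3 = -3.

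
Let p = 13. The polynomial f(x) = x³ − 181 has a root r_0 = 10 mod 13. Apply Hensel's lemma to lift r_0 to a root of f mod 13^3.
r_2 = 1895 (mod 2197)

Hensel: r_{i+1} = r_i − f(r_i)/f′(r_i) mod 13^{i+2}, where f′(x) = 3x². Iterate:
  r_0 = 10 (mod 13)
  r_1 = 36 (mod 169)
  r_2 = 1895 (mod 2197)
Final: r = 1895 with f(r) ≡ 0 mod 13^3.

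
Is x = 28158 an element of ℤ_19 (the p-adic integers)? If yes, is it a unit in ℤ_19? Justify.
x ∈ ℤ_19 but not a unit; v_19(x) = 2 > 0

ℤ_19 = {x ∈ ℚ_19 : v_19(x) ≥ 0} and ℤ_19^× = {x ∈ ℤ_19 : v_19(x) = 0}. Here v_19(28158) = v_19(num) − v_19(den) = 2; compare against these criteria.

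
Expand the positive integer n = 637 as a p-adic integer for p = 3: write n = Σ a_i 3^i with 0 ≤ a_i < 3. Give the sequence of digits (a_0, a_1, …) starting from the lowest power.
(a_0, a_1, …) = (1, 2, 1, 2, 1, 2)

Repeated division by 3 gives the digits low-to-high: 637 = 1 + 2·3^1 + 1·3^2 + 2·3^3 + 1·3^4 + 2·3^5. Digit sequence: (1, 2, 1, 2, 1, 2).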